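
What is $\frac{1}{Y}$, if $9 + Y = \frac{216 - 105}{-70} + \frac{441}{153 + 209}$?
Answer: $- \frac{6335}{59343} \approx -0.10675$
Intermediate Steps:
$Y = - \frac{59343}{6335}$ ($Y = -9 + \left(\frac{216 - 105}{-70} + \frac{441}{153 + 209}\right) = -9 + \left(111 \left(- \frac{1}{70}\right) + \frac{441}{362}\right) = -9 + \left(- \frac{111}{70} + 441 \cdot \frac{1}{362}\right) = -9 + \left(- \frac{111}{70} + \frac{441}{362}\right) = -9 - \frac{2328}{6335} = - \frac{59343}{6335} \approx -9.3675$)
$\frac{1}{Y} = \frac{1}{- \frac{59343}{6335}} = - \frac{6335}{59343}$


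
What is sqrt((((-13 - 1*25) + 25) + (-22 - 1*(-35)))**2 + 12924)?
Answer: 6*sqrt(359) ≈ 113.68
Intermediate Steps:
sqrt((((-13 - 1*25) + 25) + (-22 - 1*(-35)))**2 + 12924) = sqrt((((-13 - 25) + 25) + (-22 + 35))**2 + 12924) = sqrt(((-38 + 25) + 13)**2 + 12924) = sqrt((-13 + 13)**2 + 12924) = sqrt(0**2 + 12924) = sqrt(0 + 12924) = sqrt(12924) = 6*sqrt(359)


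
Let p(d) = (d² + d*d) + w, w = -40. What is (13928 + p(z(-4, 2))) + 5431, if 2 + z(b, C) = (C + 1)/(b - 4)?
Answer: 618569/32 ≈ 19330.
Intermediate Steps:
z(b, C) = -2 + (1 + C)/(-4 + b) (z(b, C) = -2 + (C + 1)/(b - 4) = -2 + (1 + C)/(-4 + b))
p(d) = -40 + 2*d² (p(d) = (d² + d*d) - 40 = (d² + d²) - 40 = 2*d² - 40 = -40 + 2*d²)
(13928 + p(z(-4, 2))) + 5431 = (13928 + (-40 + 2*((9 + 2 - 2*(-4))/(-4 - 4))²)) + 5431 = (13928 + (-40 + 2*((9 + 2 + 8)/(-8))²)) + 5431 = (13928 + (-40 + 2*(-⅛*19)²)) + 5431 = (13928 + (-40 + 2*(-19/8)²)) + 5431 = (13928 + (-40 + 2*(361/64))) + 5431 = (13928 + (-40 + 361/32)) + 5431 = (13928 - 919/32) + 5431 = 444777/32 + 5431 = 618569/32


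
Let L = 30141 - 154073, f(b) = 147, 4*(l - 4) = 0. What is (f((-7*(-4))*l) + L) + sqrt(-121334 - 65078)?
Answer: -123785 + 2*I*sqrt(46603) ≈ -1.2379e+5 + 431.75*I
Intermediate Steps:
l = 4 (l = 4 + (1/4)*0 = 4 + 0 = 4)
L = -123932
(f((-7*(-4))*l) + L) + sqrt(-121334 - 65078) = (147 - 123932) + sqrt(-121334 - 65078) = -123785 + sqrt(-186412) = -123785 + 2*I*sqrt(46603)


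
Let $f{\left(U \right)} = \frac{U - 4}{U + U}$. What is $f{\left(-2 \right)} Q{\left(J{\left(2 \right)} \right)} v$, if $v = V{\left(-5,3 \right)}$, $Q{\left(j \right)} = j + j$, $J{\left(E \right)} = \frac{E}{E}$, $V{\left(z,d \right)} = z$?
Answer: $-15$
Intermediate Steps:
$J{\left(E \right)} = 1$
$Q{\left(j \right)} = 2 j$
$f{\left(U \right)} = \frac{-4 + U}{2 U}$
$v = -5$
$f{\left(-2 \right)} Q{\left(J{\left(2 \right)} \right)} v = \frac{-4 - 2}{2 \left(-2\right)} 2 \cdot 1 \left(-5\right) = \frac{1}{2} \left(- \frac{1}{2}\right) \left(-6\right) 2 \left(-5\right) = \frac{3}{2} \cdot 2 \left(-5\right) = 3 \left(-5\right) = -15$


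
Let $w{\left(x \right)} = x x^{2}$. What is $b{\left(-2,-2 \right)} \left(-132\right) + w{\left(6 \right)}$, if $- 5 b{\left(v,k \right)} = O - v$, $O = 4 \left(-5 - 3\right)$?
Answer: $-576$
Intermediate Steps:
$O = -32$ ($O = 4 \left(-8\right) = -32$)
$w{\left(x \right)} = x^{3}$
$b{\left(v,k \right)} = \frac{32}{5} + \frac{v}{5}$ ($b{\left(v,k \right)} = - \frac{-32 - v}{5} = \frac{32}{5} + \frac{v}{5}$)
$b{\left(-2,-2 \right)} \left(-132\right) + w{\left(6 \right)} = \left(\frac{32}{5} + \frac{1}{5} \left(-2\right)\right) \left(-132\right) + 6^{3} = \left(\frac{32}{5} - \frac{2}{5}\right) \left(-132\right) + 216 = 6 \left(-132\right) + 216 = -792 + 216 = -576$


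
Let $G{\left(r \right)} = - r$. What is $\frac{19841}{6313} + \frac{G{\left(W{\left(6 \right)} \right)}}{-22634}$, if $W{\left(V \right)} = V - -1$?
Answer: $\frac{449125385}{142888442} \approx 3.1432$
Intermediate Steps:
$W{\left(V \right)} = 1 + V$ ($W{\left(V \right)} = V + 1 = 1 + V$)
$\frac{19841}{6313} + \frac{G{\left(W{\left(6 \right)} \right)}}{-22634} = \frac{19841}{6313} + \frac{\left(-1\right) \left(1 + 6\right)}{-22634} = 19841 \cdot \frac{1}{6313} + \left(-1\right) 7 \left(- \frac{1}{22634}\right) = \frac{19841}{6313} - - \frac{7}{22634} = \frac{19841}{6313} + \frac{7}{22634} = \frac{449125385}{142888442}$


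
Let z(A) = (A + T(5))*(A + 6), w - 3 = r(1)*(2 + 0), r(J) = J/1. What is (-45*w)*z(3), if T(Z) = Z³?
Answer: -259200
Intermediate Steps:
r(J) = J (r(J) = J*1 = J)
w = 5 (w = 3 + 1*(2 + 0) = 3 + 1*2 = 3 + 2 = 5)
z(A) = (6 + A)*(125 + A) (z(A) = (A + 5³)*(A + 6) = (A + 125)*(6 + A) = (125 + A)*(6 + A) = (6 + A)*(125 + A))
(-45*w)*z(3) = (-45*5)*(750 + 3² + 131*3) = -225*(750 + 9 + 393) = -225*1152 = -259200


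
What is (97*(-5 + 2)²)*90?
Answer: 78570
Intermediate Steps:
(97*(-5 + 2)²)*90 = (97*(-3)²)*90 = (97*9)*90 = 873*90 = 78570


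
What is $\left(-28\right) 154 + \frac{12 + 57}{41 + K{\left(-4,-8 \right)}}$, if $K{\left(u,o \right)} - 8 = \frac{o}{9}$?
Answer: $- \frac{1866475}{433} \approx -4310.6$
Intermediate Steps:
$K{\left(u,o \right)} = 8 + \frac{o}{9}$
$\left(-28\right) 154 + \frac{12 + 57}{41 + K{\left(-4,-8 \right)}} = \left(-28\right) 154 + \frac{12 + 57}{41 + \left(8 + \frac{1}{9} \left(-8\right)\right)} = -4312 + \frac{69}{41 + \left(8 - \frac{8}{9}\right)} = -4312 + \frac{69}{41 + \frac{64}{9}} = -4312 + \frac{69}{\frac{433}{9}} = -4312 + 69 \cdot \frac{9}{433} = -4312 + \frac{621}{433} = - \frac{1866475}{433}$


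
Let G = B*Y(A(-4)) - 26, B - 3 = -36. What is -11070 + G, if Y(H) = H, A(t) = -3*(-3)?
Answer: -11393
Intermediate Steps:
B = -33 (B = 3 - 36 = -33)
A(t) = 9
G = -323 (G = -33*9 - 26 = -297 - 26 = -323)
-11070 + G = -11070 - 323 = -11393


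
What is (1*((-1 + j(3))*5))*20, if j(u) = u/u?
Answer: 0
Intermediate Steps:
j(u) = 1
(1*((-1 + j(3))*5))*20 = (1*((-1 + 1)*5))*20 = (1*(0*5))*20 = (1*0)*20 = 0*20 = 0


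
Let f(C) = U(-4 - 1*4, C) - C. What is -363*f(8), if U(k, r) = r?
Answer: 0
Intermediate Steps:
f(C) = 0 (f(C) = C - C = 0)
-363*f(8) = -363*0 = 0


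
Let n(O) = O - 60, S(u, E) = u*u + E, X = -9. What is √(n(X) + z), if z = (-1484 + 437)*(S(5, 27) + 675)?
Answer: 9*I*√9398 ≈ 872.49*I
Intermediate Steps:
S(u, E) = E + u² (S(u, E) = u² + E = E + u²)
z = -761169 (z = (-1484 + 437)*((27 + 5²) + 675) = -1047*((27 + 25) + 675) = -1047*(52 + 675) = -1047*727 = -761169)
n(O) = -60 + O
√(n(X) + z) = √((-60 - 9) - 761169) = √(-69 - 761169) = √(-761238) = 9*I*√9398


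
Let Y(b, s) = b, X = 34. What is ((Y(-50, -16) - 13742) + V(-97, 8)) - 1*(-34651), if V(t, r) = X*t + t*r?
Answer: 16785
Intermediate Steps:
V(t, r) = 34*t + r*t (V(t, r) = 34*t + t*r = 34*t + r*t)
((Y(-50, -16) - 13742) + V(-97, 8)) - 1*(-34651) = ((-50 - 13742) - 97*(34 + 8)) - 1*(-34651) = (-13792 - 97*42) + 34651 = (-13792 - 4074) + 34651 = -17866 + 34651 = 16785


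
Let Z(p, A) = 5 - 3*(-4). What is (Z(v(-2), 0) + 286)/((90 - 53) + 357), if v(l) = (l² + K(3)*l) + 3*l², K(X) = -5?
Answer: 303/394 ≈ 0.76904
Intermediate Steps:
v(l) = -5*l + 4*l² (v(l) = (l² - 5*l) + 3*l² = -5*l + 4*l²)
Z(p, A) = 17 (Z(p, A) = 5 + 12 = 17)
(Z(v(-2), 0) + 286)/((90 - 53) + 357) = (17 + 286)/((90 - 53) + 357) = 303/(37 + 357) = 303/394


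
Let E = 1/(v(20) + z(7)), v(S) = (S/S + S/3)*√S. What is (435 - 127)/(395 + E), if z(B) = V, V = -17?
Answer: 121346533/155630542 - 5313*√5/155630542 ≈ 0.77963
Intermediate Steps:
z(B) = -17
v(S) = √S*(1 + S/3) (v(S) = (1 + S*(⅓))*√S = (1 + S/3)*√S = √S*(1 + S/3))
E = 1/(-17 + 46*√5/3) (E = 1/(√20*(3 + 20)/3 - 17) = 1/((⅓)*(2*√5)*23 - 17) = 1/(46*√5/3 - 17) = 1/(-17 + 46*√5/3) ≈ 0.057849)
(435 - 127)/(395 + E) = (435 - 127)/(395 + (153/7979 + 138*√5/7979)) = 308/(3151858/7979 + 138*√5/7979)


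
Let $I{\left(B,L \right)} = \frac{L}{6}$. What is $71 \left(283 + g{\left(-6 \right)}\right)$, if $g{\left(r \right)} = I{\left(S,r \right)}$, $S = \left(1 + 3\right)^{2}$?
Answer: $20022$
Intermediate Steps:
$S = 16$ ($S = 4^{2} = 16$)
$I{\left(B,L \right)} = \frac{L}{6}$ ($I{\left(B,L \right)} = L \frac{1}{6} = \frac{L}{6}$)
$g{\left(r \right)} = \frac{r}{6}$
$71 \left(283 + g{\left(-6 \right)}\right) = 71 \left(283 + \frac{1}{6} \left(-6\right)\right) = 71 \left(283 - 1\right) = 71 \cdot 282 = 20022$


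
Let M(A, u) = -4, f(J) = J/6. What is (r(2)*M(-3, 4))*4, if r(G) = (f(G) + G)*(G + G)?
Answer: -448/3 ≈ -149.33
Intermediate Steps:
f(J) = J/6 (f(J) = J*(⅙) = J/6)
r(G) = 7*G²/3 (r(G) = (G/6 + G)*(G + G) = (7*G/6)*(2*G) = 7*G²/3)
(r(2)*M(-3, 4))*4 = (((7/3)*2²)*(-4))*4 = (((7/3)*4)*(-4))*4 = ((28/3)*(-4))*4 = -112/3*4 = -448/3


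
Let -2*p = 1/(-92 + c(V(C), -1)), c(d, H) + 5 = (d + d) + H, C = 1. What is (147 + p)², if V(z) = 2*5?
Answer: 525922489/24336 ≈ 21611.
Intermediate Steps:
V(z) = 10
c(d, H) = -5 + H + 2*d (c(d, H) = -5 + ((d + d) + H) = -5 + (2*d + H) = -5 + (H + 2*d) = -5 + H + 2*d)
p = 1/156 (p = -1/(2*(-92 + (-5 - 1 + 2*10))) = -1/(2*(-92 + (-5 - 1 + 20))) = -1/(2*(-92 + 14)) = -½/(-78) = -½*(-1/78) = 1/156 ≈ 0.0064103)
(147 + p)² = (147 + 1/156)² = (22933/156)² = 525922489/24336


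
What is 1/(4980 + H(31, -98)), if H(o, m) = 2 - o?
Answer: 1/4951 ≈ 0.00020198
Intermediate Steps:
1/(4980 + H(31, -98)) = 1/(4980 + (2 - 1*31)) = 1/(4980 + (2 - 31)) = 1/(4980 - 29) = 1/4951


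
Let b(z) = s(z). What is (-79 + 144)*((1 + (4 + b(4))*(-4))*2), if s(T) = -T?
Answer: 130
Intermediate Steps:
b(z) = -z
(-79 + 144)*((1 + (4 + b(4))*(-4))*2) = (-79 + 144)*((1 + (4 - 1*4)*(-4))*2) = 65*((1 + (4 - 4)*(-4))*2) = 65*((1 + 0*(-4))*2) = 65*((1 + 0)*2) = 65*(1*2) = 65*2 = 130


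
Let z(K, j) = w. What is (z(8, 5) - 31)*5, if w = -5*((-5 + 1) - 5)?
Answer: 70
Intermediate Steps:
w = 45 (w = -5*(-4 - 5) = -5*(-9) = 45)
z(K, j) = 45
(z(8, 5) - 31)*5 = (45 - 31)*5 = 14*5 = 70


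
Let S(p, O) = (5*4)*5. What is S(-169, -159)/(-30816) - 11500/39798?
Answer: -4977275/17033544 ≈ -0.29220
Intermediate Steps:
S(p, O) = 100 (S(p, O) = 20*5 = 100)
S(-169, -159)/(-30816) - 11500/39798 = 100/(-30816) - 11500/39798 = 100*(-1/30816) - 11500*1/39798 = -25/7704 - 5750/19899 = -4977275/17033544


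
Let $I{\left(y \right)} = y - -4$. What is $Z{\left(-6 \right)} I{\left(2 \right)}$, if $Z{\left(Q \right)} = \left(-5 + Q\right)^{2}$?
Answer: $726$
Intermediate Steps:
$I{\left(y \right)} = 4 + y$ ($I{\left(y \right)} = y + 4 = 4 + y$)
$Z{\left(-6 \right)} I{\left(2 \right)} = \left(-5 - 6\right)^{2} \left(4 + 2\right) = \left(-11\right)^{2} \cdot 6 = 121 \cdot 6 = 726$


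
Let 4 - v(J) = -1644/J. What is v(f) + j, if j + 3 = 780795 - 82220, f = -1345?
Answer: 939583076/1345 ≈ 6.9858e+5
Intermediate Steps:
v(J) = 4 + 1644/J (v(J) = 4 - (-1644)/J = 4 + 1644/J)
j = 698572 (j = -3 + (780795 - 82220) = -3 + 698575 = 698572)
v(f) + j = (4 + 1644/(-1345)) + 698572 = (4 + 1644*(-1/1345)) + 698572 = (4 - 1644/1345) + 698572 = 3736/1345 + 698572 = 939583076/1345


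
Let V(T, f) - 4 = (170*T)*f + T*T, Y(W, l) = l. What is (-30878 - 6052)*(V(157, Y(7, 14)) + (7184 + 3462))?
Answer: -15102855870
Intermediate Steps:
V(T, f) = 4 + T**2 + 170*T*f (V(T, f) = 4 + ((170*T)*f + T*T) = 4 + (170*T*f + T**2) = 4 + (T**2 + 170*T*f) = 4 + T**2 + 170*T*f)
(-30878 - 6052)*(V(157, Y(7, 14)) + (7184 + 3462)) = (-30878 - 6052)*((4 + 157**2 + 170*157*14) + (7184 + 3462)) = -36930*((4 + 24649 + 373660) + 10646) = -36930*(398313 + 10646) = -36930*408959 = -15102855870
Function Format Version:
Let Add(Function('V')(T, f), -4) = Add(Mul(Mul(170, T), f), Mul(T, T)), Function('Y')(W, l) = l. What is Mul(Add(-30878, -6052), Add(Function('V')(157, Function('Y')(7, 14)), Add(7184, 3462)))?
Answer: -15102855870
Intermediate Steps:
Function('V')(T, f) = Add(4, Pow(T, 2), Mul(170, T, f)) (Function('V')(T, f) = Add(4, Add(Mul(Mul(170, T), f), Mul(T, T))) = Add(4, Add(Mul(170, T, f), Pow(T, 2))) = Add(4, Add(Pow(T, 2), Mul(170, T, f))) = Add(4, Pow(T, 2), Mul(170, T, f)))
Mul(Add(-30878, -6052), Add(Function('V')(157, Function('Y')(7, 14)), Add(7184, 3462))) = Mul(Add(-30878, -6052), Add(Add(4, Pow(157, 2), Mul(170, 157, 14)), Add(7184, 3462))) = Mul(-36930, Add(Add(4, 24649, 373660), 10646)) = Mul(-36930, Add(398313, 10646)) = Mul(-36930, 408959) = -15102855870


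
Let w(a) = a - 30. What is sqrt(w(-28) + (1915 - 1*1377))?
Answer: 4*sqrt(30) ≈ 21.909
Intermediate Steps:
w(a) = -30 + a
sqrt(w(-28) + (1915 - 1*1377)) = sqrt((-30 - 28) + (1915 - 1*1377)) = sqrt(-58 + (1915 - 1377)) = sqrt(-58 + 538) = sqrt(480) = 4*sqrt(30)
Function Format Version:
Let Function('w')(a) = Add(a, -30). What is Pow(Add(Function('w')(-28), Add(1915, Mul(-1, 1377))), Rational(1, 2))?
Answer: Mul(4, Pow(30, Rational(1, 2))) ≈ 21.909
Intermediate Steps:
Function('w')(a) = Add(-30, a)
Pow(Add(Function('w')(-28), Add(1915, Mul(-1, 1377))), Rational(1, 2)) = Pow(Add(Add(-30, -28), Add(1915, Mul(-1, 1377))), Rational(1, 2)) = Pow(Add(-58, Add(1915, -1377)), Rational(1, 2)) = Pow(Add(-58, 538), Rational(1, 2)) = Pow(480, Rational(1, 2)) = Mul(4, Pow(30, Rational(1, 2)))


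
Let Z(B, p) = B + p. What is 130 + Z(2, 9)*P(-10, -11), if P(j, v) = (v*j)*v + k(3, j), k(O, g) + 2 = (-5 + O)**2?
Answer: -13158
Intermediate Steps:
k(O, g) = -2 + (-5 + O)**2
P(j, v) = 2 + j*v**2 (P(j, v) = (v*j)*v + (-2 + (-5 + 3)**2) = (j*v)*v + (-2 + (-2)**2) = j*v**2 + (-2 + 4) = j*v**2 + 2 = 2 + j*v**2)
130 + Z(2, 9)*P(-10, -11) = 130 + (2 + 9)*(2 - 10*(-11)**2) = 130 + 11*(2 - 10*121) = 130 + 11*(2 - 1210) = 130 + 11*(-1208) = 130 - 13288 = -13158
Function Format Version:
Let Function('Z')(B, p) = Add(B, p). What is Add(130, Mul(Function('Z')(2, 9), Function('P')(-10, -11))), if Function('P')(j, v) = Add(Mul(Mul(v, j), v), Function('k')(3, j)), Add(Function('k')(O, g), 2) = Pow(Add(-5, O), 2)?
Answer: -13158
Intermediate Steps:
Function('k')(O, g) = Add(-2, Pow(Add(-5, O), 2))
Function('P')(j, v) = Add(2, Mul(j, Pow(v, 2))) (Function('P')(j, v) = Add(Mul(Mul(v, j), v), Add(-2, Pow(Add(-5, 3), 2))) = Add(Mul(Mul(j, v), v), Add(-2, Pow(-2, 2))) = Add(Mul(j, Pow(v, 2)), Add(-2, 4)) = Add(Mul(j, Pow(v, 2)), 2) = Add(2, Mul(j, Pow(v, 2))))
Add(130, Mul(Function('Z')(2, 9), Function('P')(-10, -11))) = Add(130, Mul(Add(2, 9), Add(2, Mul(-10, Pow(-11, 2))))) = Add(130, Mul(11, Add(2, Mul(-10, 121)))) = Add(130, Mul(11, Add(2, -1210))) = Add(130, Mul(11, -1208)) = Add(130, -13288) = -13158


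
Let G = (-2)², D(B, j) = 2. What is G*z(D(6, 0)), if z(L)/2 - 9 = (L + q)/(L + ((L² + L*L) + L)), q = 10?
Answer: 80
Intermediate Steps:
z(L) = 18 + 2*(10 + L)/(2*L + 2*L²) (z(L) = 18 + 2*((L + 10)/(L + ((L² + L*L) + L))) = 18 + 2*((10 + L)/(L + ((L² + L²) + L))) = 18 + 2*((10 + L)/(L + (2*L² + L))) = 18 + 2*((10 + L)/(L + (L + 2*L²))) = 18 + 2*((10 + L)/(2*L + 2*L²)) = 18 + 2*(10 + L)/(2*L + 2*L²))
G = 4
G*z(D(6, 0)) = 4*((10 + 18*2² + 19*2)/(2*(1 + 2))) = 4*((½)*(10 + 18*4 + 38)/3) = 4*((½)*(⅓)*(10 + 72 + 38)) = 4*((½)*(⅓)*120) = 4*20 = 80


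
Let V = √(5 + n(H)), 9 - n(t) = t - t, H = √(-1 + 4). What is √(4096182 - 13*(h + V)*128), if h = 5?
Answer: √(4087862 - 1664*√14) ≈ 2020.3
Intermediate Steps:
H = √3 ≈ 1.7320
n(t) = 9 (n(t) = 9 - (t - t) = 9 - 1*0 = 9 + 0 = 9)
V = √14 (V = √(5 + 9) = √14 ≈ 3.7417)
√(4096182 - 13*(h + V)*128) = √(4096182 - 13*(5 + √14)*128) = √(4096182 + (-65 - 13*√14)*128) = √(4096182 + (-8320 - 1664*√14)) = √(4087862 - 1664*√14)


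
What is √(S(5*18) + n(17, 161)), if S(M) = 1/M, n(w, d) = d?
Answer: √144910/30 ≈ 12.689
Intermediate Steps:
√(S(5*18) + n(17, 161)) = √(1/(5*18) + 161) = √(1/90 + 161) = √(14491/90) = √144910/30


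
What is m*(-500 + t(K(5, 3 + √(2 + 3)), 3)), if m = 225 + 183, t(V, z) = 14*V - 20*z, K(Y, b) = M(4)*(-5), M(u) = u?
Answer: -342720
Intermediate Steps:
K(Y, b) = -20 (K(Y, b) = 4*(-5) = -20)
t(V, z) = -20*z + 14*V
m = 408
m*(-500 + t(K(5, 3 + √(2 + 3)), 3)) = 408*(-500 + (-20*3 + 14*(-20))) = 408*(-500 + (-60 - 280)) = 408*(-500 - 340) = 408*(-840) = -342720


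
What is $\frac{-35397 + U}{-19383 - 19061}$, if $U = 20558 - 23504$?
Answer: $\frac{38343}{38444} \approx 0.99737$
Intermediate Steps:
$U = -2946$ ($U = 20558 - 23504 = -2946$)
$\frac{-35397 + U}{-19383 - 19061} = \frac{-35397 - 2946}{-19383 - 19061} = - \frac{38343}{-38444} = \left(-38343\right) \left(- \frac{1}{38444}\right) = \frac{38343}{38444}$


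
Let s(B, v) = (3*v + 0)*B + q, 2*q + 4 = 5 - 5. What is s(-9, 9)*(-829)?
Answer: 203105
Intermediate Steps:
q = -2 (q = -2 + (5 - 5)/2 = -2 + (½)*0 = -2 + 0 = -2)
s(B, v) = -2 + 3*B*v (s(B, v) = (3*v + 0)*B - 2 = (3*v)*B - 2 = 3*B*v - 2 = -2 + 3*B*v)
s(-9, 9)*(-829) = (-2 + 3*(-9)*9)*(-829) = (-2 - 243)*(-829) = -245*(-829) = 203105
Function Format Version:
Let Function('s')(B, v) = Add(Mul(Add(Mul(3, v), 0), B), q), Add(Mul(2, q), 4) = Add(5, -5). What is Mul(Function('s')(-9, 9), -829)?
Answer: 203105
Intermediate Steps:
q = -2 (q = Add(-2, Mul(Rational(1, 2), Add(5, -5))) = Add(-2, Mul(Rational(1, 2), 0)) = Add(-2, 0) = -2)
Function('s')(B, v) = Add(-2, Mul(3, B, v)) (Function('s')(B, v) = Add(Mul(Add(Mul(3, v), 0), B), -2) = Add(Mul(Mul(3, v), B), -2) = Add(Mul(3, B, v), -2) = Add(-2, Mul(3, B, v)))
Mul(Function('s')(-9, 9), -829) = Mul(Add(-2, Mul(3, -9, 9)), -829) = Mul(Add(-2, -243), -829) = Mul(-245, -829) = 203105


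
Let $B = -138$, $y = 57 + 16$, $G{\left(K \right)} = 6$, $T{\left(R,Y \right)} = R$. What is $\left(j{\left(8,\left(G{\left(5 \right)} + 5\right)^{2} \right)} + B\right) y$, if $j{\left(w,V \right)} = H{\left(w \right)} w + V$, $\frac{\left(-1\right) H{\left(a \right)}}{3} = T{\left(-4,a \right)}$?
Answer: $5767$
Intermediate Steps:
$H{\left(a \right)} = 12$ ($H{\left(a \right)} = \left(-3\right) \left(-4\right) = 12$)
$j{\left(w,V \right)} = V + 12 w$ ($j{\left(w,V \right)} = 12 w + V = V + 12 w$)
$y = 73$
$\left(j{\left(8,\left(G{\left(5 \right)} + 5\right)^{2} \right)} + B\right) y = \left(\left(\left(6 + 5\right)^{2} + 12 \cdot 8\right) - 138\right) 73 = \left(\left(11^{2} + 96\right) - 138\right) 73 = \left(\left(121 + 96\right) - 138\right) 73 = \left(217 - 138\right) 73 = 79 \cdot 73 = 5767$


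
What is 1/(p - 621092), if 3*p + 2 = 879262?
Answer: -3/984016 ≈ -3.0487e-6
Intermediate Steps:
p = 879260/3 (p = -⅔ + (⅓)*879262 = -⅔ + 879262/3 = 879260/3 ≈ 2.9309e+5)
1/(p - 621092) = 1/(879260/3 - 621092) = 1/(-984016/3) = -3/984016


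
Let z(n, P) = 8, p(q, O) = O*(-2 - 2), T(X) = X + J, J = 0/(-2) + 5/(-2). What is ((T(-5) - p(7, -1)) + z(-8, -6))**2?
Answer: 49/4 ≈ 12.250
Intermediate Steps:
J = -5/2 (J = 0*(-1/2) + 5*(-1/2) = 0 - 5/2 = -5/2 ≈ -2.5000)
T(X) = -5/2 + X (T(X) = X - 5/2 = -5/2 + X)
p(q, O) = -4*O (p(q, O) = O*(-4) = -4*O)
((T(-5) - p(7, -1)) + z(-8, -6))**2 = (((-5/2 - 5) - (-4)*(-1)) + 8)**2 = ((-15/2 - 1*4) + 8)**2 = ((-15/2 - 4) + 8)**2 = (-23/2 + 8)**2 = (-7/2)**2 = 49/4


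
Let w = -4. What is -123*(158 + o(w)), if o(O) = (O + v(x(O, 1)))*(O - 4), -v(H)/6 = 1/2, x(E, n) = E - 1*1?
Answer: -26322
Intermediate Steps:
x(E, n) = -1 + E (x(E, n) = E - 1 = -1 + E)
v(H) = -3 (v(H) = -6/2 = -6*1/2 = -3)
o(O) = (-4 + O)*(-3 + O) (o(O) = (O - 3)*(O - 4) = (-3 + O)*(-4 + O) = (-4 + O)*(-3 + O))
-123*(158 + o(w)) = -123*(158 + (12 + (-4)**2 - 7*(-4))) = -123*(158 + (12 + 16 + 28)) = -123*(158 + 56) = -123*214 = -26322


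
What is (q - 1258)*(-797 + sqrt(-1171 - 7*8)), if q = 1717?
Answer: -365823 + 459*I*sqrt(1227) ≈ -3.6582e+5 + 16078.0*I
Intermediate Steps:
(q - 1258)*(-797 + sqrt(-1171 - 7*8)) = (1717 - 1258)*(-797 + sqrt(-1171 - 7*8)) = 459*(-797 + sqrt(-1171 - 56)) = 459*(-797 + sqrt(-1227)) = 459*(-797 + I*sqrt(1227)) = -365823 + 459*I*sqrt(1227)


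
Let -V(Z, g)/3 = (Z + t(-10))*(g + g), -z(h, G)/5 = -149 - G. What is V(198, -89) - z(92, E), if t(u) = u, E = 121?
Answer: 99042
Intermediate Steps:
z(h, G) = 745 + 5*G (z(h, G) = -5*(-149 - G) = 745 + 5*G)
V(Z, g) = -6*g*(-10 + Z) (V(Z, g) = -3*(Z - 10)*(g + g) = -3*(-10 + Z)*2*g = -6*g*(-10 + Z))
V(198, -89) - z(92, E) = 6*(-89)*(10 - 1*198) - (745 + 5*121) = 6*(-89)*(10 - 198) - (745 + 605) = 6*(-89)*(-188) - 1*1350 = 100392 - 1350 = 99042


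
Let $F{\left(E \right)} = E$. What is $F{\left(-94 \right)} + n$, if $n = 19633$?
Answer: $19539$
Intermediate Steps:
$F{\left(-94 \right)} + n = -94 + 19633 = 19539$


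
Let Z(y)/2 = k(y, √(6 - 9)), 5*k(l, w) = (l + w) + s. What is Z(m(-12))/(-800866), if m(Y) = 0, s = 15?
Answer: -3/400433 - I*√3/2002165 ≈ -7.4919e-6 - 8.6509e-7*I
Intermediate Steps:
k(l, w) = 3 + l/5 + w/5 (k(l, w) = ((l + w) + 15)/5 = (15 + l + w)/5 = 3 + l/5 + w/5)
Z(y) = 6 + 2*y/5 + 2*I*√3/5 (Z(y) = 2*(3 + y/5 + √(6 - 9)/5) = 2*(3 + y/5 + √(-3)/5) = 2*(3 + y/5 + (I*√3)/5) = 2*(3 + y/5 + I*√3/5) = 6 + 2*y/5 + 2*I*√3/5)
Z(m(-12))/(-800866) = (6 + (⅖)*0 + 2*I*√3/5)/(-800866) = (6 + 0 + 2*I*√3/5)*(-1/800866) = (6 + 2*I*√3/5)*(-1/800866) = -3/400433 - I*√3/2002165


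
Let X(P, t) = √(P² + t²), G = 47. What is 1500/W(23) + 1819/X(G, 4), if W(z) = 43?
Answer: 1500/43 + 1819*√89/445 ≈ 73.446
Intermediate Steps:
1500/W(23) + 1819/X(G, 4) = 1500/43 + 1819/(√(47² + 4²)) = 1500*(1/43) + 1819/(√(2209 + 16)) = 1500/43 + 1819/(√2225) = 1500/43 + 1819/((5*√89)) = 1500/43 + 1819*(√89/445) = 1500/43 + 1819*√89/445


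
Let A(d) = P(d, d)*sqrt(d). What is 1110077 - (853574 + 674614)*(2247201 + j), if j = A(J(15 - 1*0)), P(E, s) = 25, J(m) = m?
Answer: -3434144491711 - 38204700*sqrt(15) ≈ -3.4343e+12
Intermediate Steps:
A(d) = 25*sqrt(d)
j = 25*sqrt(15) (j = 25*sqrt(15 - 1*0) = 25*sqrt(15 + 0) = 25*sqrt(15) ≈ 96.825)
1110077 - (853574 + 674614)*(2247201 + j) = 1110077 - (853574 + 674614)*(2247201 + 25*sqrt(15)) = 1110077 - 1528188*(2247201 + 25*sqrt(15)) = 1110077 - (3434145601788 + 38204700*sqrt(15)) = 1110077 + (-3434145601788 - 38204700*sqrt(15)) = -3434144491711 - 38204700*sqrt(15)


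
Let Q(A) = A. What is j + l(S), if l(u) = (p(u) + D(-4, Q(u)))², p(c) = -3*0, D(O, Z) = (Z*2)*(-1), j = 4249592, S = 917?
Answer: 7613148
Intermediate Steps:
D(O, Z) = -2*Z (D(O, Z) = (2*Z)*(-1) = -2*Z)
p(c) = 0
l(u) = 4*u² (l(u) = (0 - 2*u)² = (-2*u)² = 4*u²)
j + l(S) = 4249592 + 4*917² = 4249592 + 4*840889 = 4249592 + 3363556 = 7613148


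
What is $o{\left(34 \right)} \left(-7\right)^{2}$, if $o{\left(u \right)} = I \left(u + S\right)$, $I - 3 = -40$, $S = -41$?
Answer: $12691$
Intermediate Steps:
$I = -37$ ($I = 3 - 40 = -37$)
$o{\left(u \right)} = 1517 - 37 u$ ($o{\left(u \right)} = - 37 \left(u - 41\right) = - 37 \left(-41 + u\right) = 1517 - 37 u$)
$o{\left(34 \right)} \left(-7\right)^{2} = \left(1517 - 1258\right) \left(-7\right)^{2} = \left(1517 - 1258\right) 49 = 259 \cdot 49 = 12691$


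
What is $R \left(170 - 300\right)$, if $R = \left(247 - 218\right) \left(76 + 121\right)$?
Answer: $-742690$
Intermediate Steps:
$R = 5713$ ($R = 29 \cdot 197 = 5713$)
$R \left(170 - 300\right) = 5713 \left(170 - 300\right) = 5713 \left(-130\right) = -742690$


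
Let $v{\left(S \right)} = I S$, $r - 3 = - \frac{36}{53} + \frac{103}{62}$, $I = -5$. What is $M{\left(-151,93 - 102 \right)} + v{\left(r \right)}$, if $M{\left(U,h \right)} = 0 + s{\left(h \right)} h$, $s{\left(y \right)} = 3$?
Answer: $- \frac{154147}{3286} \approx -46.91$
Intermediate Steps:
$r = \frac{13085}{3286}$ ($r = 3 + \left(- \frac{36}{53} + \frac{103}{62}\right) = 3 + \frac{3227}{3286} = \frac{13085}{3286} \approx 3.982$)
$M{\left(U,h \right)} = 3 h$ ($M{\left(U,h \right)} = 0 + 3 h = 3 h$)
$v{\left(S \right)} = - 5 S$
$M{\left(-151,93 - 102 \right)} + v{\left(r \right)} = 3 \left(93 - 102\right) - \frac{65425}{3286} = 3 \left(-9\right) - \frac{65425}{3286} = -27 - \frac{65425}{3286} = - \frac{154147}{3286}$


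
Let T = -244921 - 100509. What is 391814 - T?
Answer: 737244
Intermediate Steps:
T = -345430
391814 - T = 391814 - 1*(-345430) = 391814 + 345430 = 737244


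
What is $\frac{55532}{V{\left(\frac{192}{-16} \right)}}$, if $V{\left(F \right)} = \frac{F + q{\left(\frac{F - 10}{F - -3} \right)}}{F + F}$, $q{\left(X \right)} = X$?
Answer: $\frac{5997456}{43} \approx 1.3948 \cdot 10^{5}$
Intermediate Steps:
$V{\left(F \right)} = \frac{F + \frac{-10 + F}{3 + F}}{2 F}$ ($V{\left(F \right)} = \frac{F + \frac{F - 10}{F - -3}}{F + F} = \frac{F + \frac{-10 + F}{F + 3}}{2 F} = \left(F + \frac{-10 + F}{3 + F}\right) \frac{1}{2 F} = \frac{F + \frac{-10 + F}{3 + F}}{2 F}$)
$\frac{55532}{V{\left(\frac{192}{-16} \right)}} = \frac{55532}{\frac{1}{2} \frac{1}{192 \frac{1}{-16}} \frac{1}{3 + \frac{192}{-16}} \left(-10 + \frac{192}{-16} + \frac{192}{-16} \left(3 + \frac{192}{-16}\right)\right)} = \frac{55532}{\frac{1}{2} \frac{1}{192 \left(- \frac{1}{16}\right)} \frac{1}{3 + 192 \left(- \frac{1}{16}\right)} \left(-10 + 192 \left(- \frac{1}{16}\right) + 192 \left(- \frac{1}{16}\right) \left(3 + 192 \left(- \frac{1}{16}\right)\right)\right)} = \frac{55532}{\frac{1}{2} \frac{1}{-12} \frac{1}{3 - 12} \left(-10 - 12 - 12 \left(3 - 12\right)\right)} = \frac{55532}{\frac{1}{2} \left(- \frac{1}{12}\right) \frac{1}{-9} \left(-10 - 12 - -108\right)} = \frac{55532}{\frac{1}{2} \left(- \frac{1}{12}\right) \left(- \frac{1}{9}\right) \left(-10 - 12 + 108\right)} = \frac{55532}{\frac{1}{2} \left(- \frac{1}{12}\right) \left(- \frac{1}{9}\right) 86} = \frac{55532}{\frac{43}{108}} = 55532 \cdot \frac{108}{43} = \frac{5997456}{43}$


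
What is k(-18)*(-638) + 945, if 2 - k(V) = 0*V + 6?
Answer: 3497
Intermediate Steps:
k(V) = -4 (k(V) = 2 - (0*V + 6) = 2 - (0 + 6) = 2 - 1*6 = 2 - 6 = -4)
k(-18)*(-638) + 945 = -4*(-638) + 945 = 2552 + 945 = 3497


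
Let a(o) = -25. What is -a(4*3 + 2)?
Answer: 25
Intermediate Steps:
-a(4*3 + 2) = -1*(-25) = 25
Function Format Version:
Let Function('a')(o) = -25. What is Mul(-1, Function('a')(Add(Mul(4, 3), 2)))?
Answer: 25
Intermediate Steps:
Mul(-1, Function('a')(Add(Mul(4, 3), 2))) = Mul(-1, -25) = 25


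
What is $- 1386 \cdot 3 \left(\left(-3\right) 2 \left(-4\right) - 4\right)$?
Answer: $-83160$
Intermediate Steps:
$- 1386 \cdot 3 \left(\left(-3\right) 2 \left(-4\right) - 4\right) = - 1386 \cdot 3 \left(\left(-6\right) \left(-4\right) - 4\right) = - 1386 \cdot 3 \left(24 - 4\right) = - 1386 \cdot 3 \cdot 20 = \left(-1386\right) 60 = -83160$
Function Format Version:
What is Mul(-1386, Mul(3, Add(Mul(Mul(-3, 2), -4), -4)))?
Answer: -83160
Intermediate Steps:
Mul(-1386, Mul(3, Add(Mul(Mul(-3, 2), -4), -4))) = Mul(-1386, Mul(3, Add(Mul(-6, -4), -4))) = Mul(-1386, Mul(3, Add(24, -4))) = Mul(-1386, Mul(3, 20)) = Mul(-1386, 60) = -83160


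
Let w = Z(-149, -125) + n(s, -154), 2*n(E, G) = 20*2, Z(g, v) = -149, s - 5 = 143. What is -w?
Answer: 129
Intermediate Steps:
s = 148 (s = 5 + 143 = 148)
n(E, G) = 20 (n(E, G) = (20*2)/2 = (½)*40 = 20)
w = -129 (w = -149 + 20 = -129)
-w = -1*(-129) = 129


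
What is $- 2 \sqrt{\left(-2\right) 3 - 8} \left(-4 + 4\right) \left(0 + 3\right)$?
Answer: $0$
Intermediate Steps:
$- 2 \sqrt{\left(-2\right) 3 - 8} \left(-4 + 4\right) \left(0 + 3\right) = - 2 \sqrt{-6 - 8} \cdot 0 \cdot 3 = - 2 \sqrt{-14} \cdot 0 = - 2 i \sqrt{14} \cdot 0 = 0$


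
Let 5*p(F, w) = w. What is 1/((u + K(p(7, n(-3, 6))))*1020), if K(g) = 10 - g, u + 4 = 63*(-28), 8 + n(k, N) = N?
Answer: -1/1792752 ≈ -5.5780e-7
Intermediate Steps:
n(k, N) = -8 + N
p(F, w) = w/5
u = -1768 (u = -4 + 63*(-28) = -4 - 1764 = -1768)
1/((u + K(p(7, n(-3, 6))))*1020) = 1/(-1768 + (10 - (-8 + 6)/5)*1020) = (1/1020)/(-1768 + (10 - (-2)/5)) = (1/1020)/(-1768 + (10 - 1*(-⅖))) = (1/1020)/(-1768 + (10 + ⅖)) = (1/1020)/(-1768 + 52/5) = (1/1020)/(-8788/5) = -5/8788*1/1020 = -1/1792752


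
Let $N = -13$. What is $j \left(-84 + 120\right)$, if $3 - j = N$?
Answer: $576$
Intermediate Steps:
$j = 16$ ($j = 3 - -13 = 3 + 13 = 16$)
$j \left(-84 + 120\right) = 16 \left(-84 + 120\right) = 16 \cdot 36 = 576$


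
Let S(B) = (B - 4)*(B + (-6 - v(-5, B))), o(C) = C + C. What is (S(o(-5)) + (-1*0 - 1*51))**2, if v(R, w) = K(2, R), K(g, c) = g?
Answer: 40401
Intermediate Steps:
v(R, w) = 2
o(C) = 2*C
S(B) = (-8 + B)*(-4 + B) (S(B) = (B - 4)*(B + (-6 - 1*2)) = (-4 + B)*(B + (-6 - 2)) = (-4 + B)*(B - 8) = (-4 + B)*(-8 + B) = (-8 + B)*(-4 + B))
(S(o(-5)) + (-1*0 - 1*51))**2 = ((32 + (2*(-5))**2 - 24*(-5)) + (-1*0 - 1*51))**2 = ((32 + (-10)**2 - 12*(-10)) + (0 - 51))**2 = ((32 + 100 + 120) - 51)**2 = (252 - 51)**2 = 201**2 = 40401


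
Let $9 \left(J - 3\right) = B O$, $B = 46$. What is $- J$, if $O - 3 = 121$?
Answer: $- \frac{5731}{9} \approx -636.78$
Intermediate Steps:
$O = 124$ ($O = 3 + 121 = 124$)
$J = \frac{5731}{9}$ ($J = 3 + \frac{46 \cdot 124}{9} = 3 + \frac{1}{9} \cdot 5704 = 3 + \frac{5704}{9} = \frac{5731}{9} \approx 636.78$)
$- J = \left(-1\right) \frac{5731}{9} = - \frac{5731}{9}$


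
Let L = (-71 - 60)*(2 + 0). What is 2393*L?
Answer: -626966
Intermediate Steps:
L = -262 (L = -131*2 = -262)
2393*L = 2393*(-262) = -626966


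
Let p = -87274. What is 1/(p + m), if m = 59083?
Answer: -1/28191 ≈ -3.5472e-5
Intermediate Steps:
1/(p + m) = 1/(-87274 + 59083) = 1/(-28191) = -1/28191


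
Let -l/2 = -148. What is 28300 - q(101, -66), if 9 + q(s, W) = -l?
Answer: 28605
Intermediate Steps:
l = 296 (l = -2*(-148) = 296)
q(s, W) = -305 (q(s, W) = -9 - 1*296 = -9 - 296 = -305)
28300 - q(101, -66) = 28300 - 1*(-305) = 28300 + 305 = 28605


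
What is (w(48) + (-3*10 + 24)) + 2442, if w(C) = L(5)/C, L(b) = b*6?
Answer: 19493/8 ≈ 2436.6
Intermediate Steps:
L(b) = 6*b
w(C) = 30/C (w(C) = (6*5)/C = 30/C)
(w(48) + (-3*10 + 24)) + 2442 = (30/48 + (-3*10 + 24)) + 2442 = (30*(1/48) + (-30 + 24)) + 2442 = (5/8 - 6) + 2442 = -43/8 + 2442 = 19493/8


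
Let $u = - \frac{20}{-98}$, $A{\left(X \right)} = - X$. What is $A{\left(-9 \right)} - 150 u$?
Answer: $- \frac{1059}{49} \approx -21.612$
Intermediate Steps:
$u = \frac{10}{49}$ ($u = \left(-20\right) \left(- \frac{1}{98}\right) = \frac{10}{49} \approx 0.20408$)
$A{\left(-9 \right)} - 150 u = \left(-1\right) \left(-9\right) - \frac{1500}{49} = 9 - \frac{1500}{49} = - \frac{1059}{49}$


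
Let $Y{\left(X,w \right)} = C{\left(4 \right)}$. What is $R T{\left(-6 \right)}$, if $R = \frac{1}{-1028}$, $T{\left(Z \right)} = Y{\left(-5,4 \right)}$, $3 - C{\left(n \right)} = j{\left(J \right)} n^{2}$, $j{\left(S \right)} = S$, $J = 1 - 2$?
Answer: $- \frac{19}{1028} \approx -0.018482$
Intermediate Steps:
$J = -1$ ($J = 1 - 2 = -1$)
$C{\left(n \right)} = 3 + n^{2}$ ($C{\left(n \right)} = 3 - - n^{2} = 3 + n^{2}$)
$Y{\left(X,w \right)} = 19$ ($Y{\left(X,w \right)} = 3 + 4^{2} = 3 + 16 = 19$)
$T{\left(Z \right)} = 19$
$R = - \frac{1}{1028} \approx -0.00097276$
$R T{\left(-6 \right)} = \left(- \frac{1}{1028}\right) 19 = - \frac{19}{1028}$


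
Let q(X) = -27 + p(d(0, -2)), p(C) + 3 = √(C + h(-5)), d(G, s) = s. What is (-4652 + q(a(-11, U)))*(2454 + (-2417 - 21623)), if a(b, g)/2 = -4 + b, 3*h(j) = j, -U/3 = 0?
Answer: 101065652 - 21586*I*√33/3 ≈ 1.0107e+8 - 41334.0*I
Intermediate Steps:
U = 0 (U = -3*0 = 0)
h(j) = j/3
p(C) = -3 + √(-5/3 + C) (p(C) = -3 + √(C + (⅓)*(-5)) = -3 + √(C - 5/3) = -3 + √(-5/3 + C))
a(b, g) = -8 + 2*b (a(b, g) = 2*(-4 + b) = -8 + 2*b)
q(X) = -30 + I*√33/3 (q(X) = -27 + (-3 + √(-15 + 9*(-2))/3) = -27 + (-3 + √(-15 - 18)/3) = -27 + (-3 + √(-33)/3) = -27 + (-3 + (I*√33)/3) = -27 + (-3 + I*√33/3) = -30 + I*√33/3)
(-4652 + q(a(-11, U)))*(2454 + (-2417 - 21623)) = (-4652 + (-30 + I*√33/3))*(2454 + (-2417 - 21623)) = (-4682 + I*√33/3)*(2454 - 24040) = (-4682 + I*√33/3)*(-21586) = 101065652 - 21586*I*√33/3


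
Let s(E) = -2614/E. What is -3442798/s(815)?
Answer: 1402940185/1307 ≈ 1.0734e+6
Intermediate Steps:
-3442798/s(815) = -3442798/((-2614/815)) = -3442798/((-2614*1/815)) = -3442798/(-2614/815) = -3442798*(-815/2614) = 1402940185/1307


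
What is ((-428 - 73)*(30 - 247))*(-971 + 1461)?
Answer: 53271330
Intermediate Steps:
((-428 - 73)*(30 - 247))*(-971 + 1461) = -501*(-217)*490 = 108717*490 = 53271330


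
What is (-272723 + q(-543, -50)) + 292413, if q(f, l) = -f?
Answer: 20233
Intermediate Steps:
(-272723 + q(-543, -50)) + 292413 = (-272723 - 1*(-543)) + 292413 = (-272723 + 543) + 292413 = -272180 + 292413 = 20233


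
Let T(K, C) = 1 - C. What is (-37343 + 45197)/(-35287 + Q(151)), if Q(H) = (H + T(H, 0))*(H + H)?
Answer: 2618/3539 ≈ 0.73976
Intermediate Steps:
Q(H) = 2*H*(1 + H) (Q(H) = (H + (1 - 1*0))*(H + H) = (H + (1 + 0))*(2*H) = (H + 1)*(2*H) = (1 + H)*(2*H) = 2*H*(1 + H))
(-37343 + 45197)/(-35287 + Q(151)) = (-37343 + 45197)/(-35287 + 2*151*(1 + 151)) = 7854/(-35287 + 2*151*152) = 7854/(-35287 + 45904) = 7854/10617 = 7854*(1/10617) = 2618/3539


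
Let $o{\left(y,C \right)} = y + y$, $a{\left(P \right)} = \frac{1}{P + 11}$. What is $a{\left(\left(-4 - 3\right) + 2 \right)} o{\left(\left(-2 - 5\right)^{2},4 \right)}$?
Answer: $\frac{49}{3} \approx 16.333$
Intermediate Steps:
$a{\left(P \right)} = \frac{1}{11 + P}$
$o{\left(y,C \right)} = 2 y$
$a{\left(\left(-4 - 3\right) + 2 \right)} o{\left(\left(-2 - 5\right)^{2},4 \right)} = \frac{2 \left(-2 - 5\right)^{2}}{11 + \left(\left(-4 - 3\right) + 2\right)} = \frac{2 \left(-7\right)^{2}}{11 + \left(-7 + 2\right)} = \frac{2 \cdot 49}{11 - 5} = \frac{1}{6} \cdot 98 = \frac{49}{3}$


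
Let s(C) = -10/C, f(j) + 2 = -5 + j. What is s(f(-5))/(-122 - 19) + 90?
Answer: 76135/846 ≈ 89.994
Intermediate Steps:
f(j) = -7 + j (f(j) = -2 + (-5 + j) = -7 + j)
s(f(-5))/(-122 - 19) + 90 = (-10/(-7 - 5))/(-122 - 19) + 90 = -10/(-12)/(-141) + 90 = -10*(-1/12)*(-1/141) + 90 = (⅚)*(-1/141) + 90 = -5/846 + 90 = 76135/846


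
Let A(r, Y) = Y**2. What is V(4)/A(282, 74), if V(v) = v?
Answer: 1/1369 ≈ 0.00073046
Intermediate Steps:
V(4)/A(282, 74) = 4/(74**2) = 4/5476 = 4*(1/5476) = 1/1369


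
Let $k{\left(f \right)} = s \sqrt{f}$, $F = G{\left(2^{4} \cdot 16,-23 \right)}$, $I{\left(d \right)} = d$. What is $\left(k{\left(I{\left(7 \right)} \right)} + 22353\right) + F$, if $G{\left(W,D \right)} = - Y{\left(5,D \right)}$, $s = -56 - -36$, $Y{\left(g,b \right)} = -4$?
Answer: $22357 - 20 \sqrt{7} \approx 22304.0$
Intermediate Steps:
$s = -20$ ($s = -56 + 36 = -20$)
$G{\left(W,D \right)} = 4$ ($G{\left(W,D \right)} = \left(-1\right) \left(-4\right) = 4$)
$F = 4$
$k{\left(f \right)} = - 20 \sqrt{f}$
$\left(k{\left(I{\left(7 \right)} \right)} + 22353\right) + F = \left(- 20 \sqrt{7} + 22353\right) + 4 = \left(22353 - 20 \sqrt{7}\right) + 4 = 22357 - 20 \sqrt{7}$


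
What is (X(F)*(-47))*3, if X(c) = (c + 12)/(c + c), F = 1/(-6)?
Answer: 10011/2 ≈ 5005.5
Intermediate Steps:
F = -⅙ ≈ -0.16667
X(c) = (12 + c)/(2*c) (X(c) = (12 + c)/((2*c)) = (12 + c)*(1/(2*c)) = (12 + c)/(2*c))
(X(F)*(-47))*3 = (((12 - ⅙)/(2*(-⅙)))*(-47))*3 = (((½)*(-6)*(71/6))*(-47))*3 = -71/2*(-47)*3 = (3337/2)*3 = 10011/2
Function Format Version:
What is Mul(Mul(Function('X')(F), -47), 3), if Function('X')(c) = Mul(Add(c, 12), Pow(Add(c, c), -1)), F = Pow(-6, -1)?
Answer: Rational(10011, 2) ≈ 5005.5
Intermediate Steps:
F = Rational(-1, 6) ≈ -0.16667
Function('X')(c) = Mul(Rational(1, 2), Pow(c, -1), Add(12, c)) (Function('X')(c) = Mul(Add(12, c), Pow(Mul(2, c), -1)) = Mul(Add(12, c), Mul(Rational(1, 2), Pow(c, -1))) = Mul(Rational(1, 2), Pow(c, -1), Add(12, c)))
Mul(Mul(Function('X')(F), -47), 3) = Mul(Mul(Mul(Rational(1, 2), Pow(Rational(-1, 6), -1), Add(12, Rational(-1, 6))), -47), 3) = Mul(Mul(Mul(Rational(1, 2), -6, Rational(71, 6)), -47), 3) = Mul(Mul(Rational(-71, 2), -47), 3) = Mul(Rational(3337, 2), 3) = Rational(10011, 2)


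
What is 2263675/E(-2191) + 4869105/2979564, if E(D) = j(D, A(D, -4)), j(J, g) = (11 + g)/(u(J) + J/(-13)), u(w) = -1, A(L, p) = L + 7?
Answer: -4896653205254485/28056567812 ≈ -1.7453e+5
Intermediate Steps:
A(L, p) = 7 + L
j(J, g) = (11 + g)/(-1 - J/13) (j(J, g) = (11 + g)/(-1 + J/(-13)) = (11 + g)/(-1 + J*(-1/13)) = (11 + g)/(-1 - J/13))
E(D) = 13*(-18 - D)/(13 + D) (E(D) = 13*(-11 - (7 + D))/(13 + D) = 13*(-11 + (-7 - D))/(13 + D) = 13*(-18 - D)/(13 + D))
2263675/E(-2191) + 4869105/2979564 = 2263675/((13*(-18 - 1*(-2191))/(13 - 2191))) + 4869105/2979564 = 2263675/((13*(-18 + 2191)/(-2178))) + 4869105*(1/2979564) = 2263675/((13*(-1/2178)*2173)) + 1623035/993188 = 2263675/(-28249/2178) + 1623035/993188 = 2263675*(-2178/28249) + 1623035/993188 = -4930284150/28249 + 1623035/993188 = -4896653205254485/28056567812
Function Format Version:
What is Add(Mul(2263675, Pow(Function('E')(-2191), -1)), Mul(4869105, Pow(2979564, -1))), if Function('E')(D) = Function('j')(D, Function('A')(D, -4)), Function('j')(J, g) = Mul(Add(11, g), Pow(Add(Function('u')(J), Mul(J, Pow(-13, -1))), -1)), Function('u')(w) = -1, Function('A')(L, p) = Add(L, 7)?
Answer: Rational(-4896653205254485, 28056567812) ≈ -1.7453e+5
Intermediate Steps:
Function('A')(L, p) = Add(7, L)
Function('j')(J, g) = Mul(Pow(Add(-1, Mul(Rational(-1, 13), J)), -1), Add(11, g)) (Function('j')(J, g) = Mul(Add(11, g), Pow(Add(-1, Mul(J, Pow(-13, -1))), -1)) = Mul(Add(11, g), Pow(Add(-1, Mul(J, Rational(-1, 13))), -1)) = Mul(Add(11, g), Pow(Add(-1, Mul(Rational(-1, 13), J)), -1)) = Mul(Pow(Add(-1, Mul(Rational(-1, 13), J)), -1), Add(11, g)))
Function('E')(D) = Mul(13, Pow(Add(13, D), -1), Add(-18, Mul(-1, D))) (Function('E')(D) = Mul(13, Pow(Add(13, D), -1), Add(-11, Mul(-1, Add(7, D)))) = Mul(13, Pow(Add(13, D), -1), Add(-11, Add(-7, Mul(-1, D)))) = Mul(13, Pow(Add(13, D), -1), Add(-18, Mul(-1, D))))
Add(Mul(2263675, Pow(Function('E')(-2191), -1)), Mul(4869105, Pow(2979564, -1))) = Add(Mul(2263675, Pow(Mul(13, Pow(Add(13, -2191), -1), Add(-18, Mul(-1, -2191))), -1)), Mul(4869105, Pow(2979564, -1))) = Add(Mul(2263675, Pow(Mul(13, Pow(-2178, -1), Add(-18, 2191)), -1)), Mul(4869105, Rational(1, 2979564))) = Add(Mul(2263675, Pow(Mul(13, Rational(-1, 2178), 2173), -1)), Rational(1623035, 993188)) = Add(Mul(2263675, Pow(Rational(-28249, 2178), -1)), Rational(1623035, 993188)) = Add(Mul(2263675, Rational(-2178, 28249)), Rational(1623035, 993188)) = Add(Rational(-4930284150, 28249), Rational(1623035, 993188)) = Rational(-4896653205254485, 28056567812)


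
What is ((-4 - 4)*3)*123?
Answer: -2952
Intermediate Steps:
((-4 - 4)*3)*123 = -8*3*123 = -24*123 = -2952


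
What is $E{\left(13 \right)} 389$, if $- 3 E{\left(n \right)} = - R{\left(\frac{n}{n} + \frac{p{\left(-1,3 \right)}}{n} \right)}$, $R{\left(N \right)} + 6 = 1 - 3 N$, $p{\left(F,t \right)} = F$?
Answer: $- \frac{39289}{39} \approx -1007.4$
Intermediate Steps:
$R{\left(N \right)} = -5 - 3 N$ ($R{\left(N \right)} = -6 - \left(-1 + 3 N\right) = -5 - 3 N$)
$E{\left(n \right)} = - \frac{8}{3} + \frac{1}{n}$ ($E{\left(n \right)} = - \frac{\left(-1\right) \left(-5 - 3 \left(\frac{n}{n} - \frac{1}{n}\right)\right)}{3} = - \frac{\left(-1\right) \left(-5 - 3 \left(1 - \frac{1}{n}\right)\right)}{3} = - \frac{\left(-1\right) \left(-5 - \left(3 - \frac{3}{n}\right)\right)}{3} = - \frac{\left(-1\right) \left(-8 + \frac{3}{n}\right)}{3} = - \frac{8 - \frac{3}{n}}{3} = - \frac{8}{3} + \frac{1}{n}$)
$E{\left(13 \right)} 389 = \left(- \frac{8}{3} + \frac{1}{13}\right) 389 = \left(- \frac{101}{39}\right) 389 = - \frac{39289}{39}$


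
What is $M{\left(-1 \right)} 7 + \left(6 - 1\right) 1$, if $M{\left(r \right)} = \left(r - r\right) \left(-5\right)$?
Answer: $5$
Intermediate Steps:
$M{\left(r \right)} = 0$ ($M{\left(r \right)} = 0 \left(-5\right) = 0$)
$M{\left(-1 \right)} 7 + \left(6 - 1\right) 1 = 0 \cdot 7 + \left(6 - 1\right) 1 = 0 + 5 \cdot 1 = 0 + 5 = 5$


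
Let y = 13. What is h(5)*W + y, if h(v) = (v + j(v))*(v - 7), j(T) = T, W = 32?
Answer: -627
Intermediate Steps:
h(v) = 2*v*(-7 + v) (h(v) = (v + v)*(v - 7) = (2*v)*(-7 + v) = 2*v*(-7 + v))
h(5)*W + y = (2*5*(-7 + 5))*32 + 13 = (2*5*(-2))*32 + 13 = -20*32 + 13 = -640 + 13 = -627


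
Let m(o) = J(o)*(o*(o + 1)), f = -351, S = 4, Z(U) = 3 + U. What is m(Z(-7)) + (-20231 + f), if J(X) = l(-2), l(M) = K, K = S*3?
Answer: -20438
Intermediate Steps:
K = 12 (K = 4*3 = 12)
l(M) = 12
J(X) = 12
m(o) = 12*o*(1 + o) (m(o) = 12*(o*(o + 1)) = 12*(o*(1 + o)) = 12*o*(1 + o))
m(Z(-7)) + (-20231 + f) = 12*(3 - 7)*(1 + (3 - 7)) + (-20231 - 351) = 12*(-4)*(1 - 4) - 20582 = 12*(-4)*(-3) - 20582 = 144 - 20582 = -20438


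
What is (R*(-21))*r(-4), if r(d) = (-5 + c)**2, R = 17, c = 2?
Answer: -3213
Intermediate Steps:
r(d) = 9 (r(d) = (-5 + 2)**2 = (-3)**2 = 9)
(R*(-21))*r(-4) = (17*(-21))*9 = -357*9 = -3213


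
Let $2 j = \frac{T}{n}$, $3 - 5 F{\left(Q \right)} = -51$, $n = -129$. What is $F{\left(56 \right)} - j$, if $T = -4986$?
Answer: $- \frac{1833}{215} \approx -8.5256$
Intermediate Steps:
$F{\left(Q \right)} = \frac{54}{5}$ ($F{\left(Q \right)} = \frac{3}{5} - - \frac{51}{5} = \frac{3}{5} + \frac{51}{5} = \frac{54}{5}$)
$j = \frac{831}{43}$ ($j = \frac{\left(-4986\right) \frac{1}{-129}}{2} = \frac{\left(-4986\right) \left(- \frac{1}{129}\right)}{2} = \frac{1}{2} \cdot \frac{1662}{43} = \frac{831}{43} \approx 19.326$)
$F{\left(56 \right)} - j = \frac{54}{5} - \frac{831}{43} = - \frac{1833}{215}$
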